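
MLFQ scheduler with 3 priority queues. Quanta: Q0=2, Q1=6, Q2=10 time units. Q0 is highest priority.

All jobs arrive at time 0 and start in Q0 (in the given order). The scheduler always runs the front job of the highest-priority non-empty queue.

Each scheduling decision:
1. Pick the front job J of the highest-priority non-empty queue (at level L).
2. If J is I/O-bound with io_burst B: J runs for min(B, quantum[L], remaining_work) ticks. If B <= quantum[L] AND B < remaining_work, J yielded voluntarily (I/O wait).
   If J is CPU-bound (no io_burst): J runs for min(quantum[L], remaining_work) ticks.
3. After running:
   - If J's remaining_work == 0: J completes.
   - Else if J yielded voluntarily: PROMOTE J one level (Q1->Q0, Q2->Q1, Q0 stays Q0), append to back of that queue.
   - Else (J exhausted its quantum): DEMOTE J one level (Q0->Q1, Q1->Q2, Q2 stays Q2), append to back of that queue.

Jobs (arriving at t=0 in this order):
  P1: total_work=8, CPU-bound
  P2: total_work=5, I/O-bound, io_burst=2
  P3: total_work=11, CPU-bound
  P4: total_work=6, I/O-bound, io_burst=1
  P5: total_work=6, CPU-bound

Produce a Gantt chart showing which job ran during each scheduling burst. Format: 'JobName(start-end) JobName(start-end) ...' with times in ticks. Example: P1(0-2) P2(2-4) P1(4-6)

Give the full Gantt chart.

Answer: P1(0-2) P2(2-4) P3(4-6) P4(6-7) P5(7-9) P2(9-11) P4(11-12) P2(12-13) P4(13-14) P4(14-15) P4(15-16) P4(16-17) P1(17-23) P3(23-29) P5(29-33) P3(33-36)

Derivation:
t=0-2: P1@Q0 runs 2, rem=6, quantum used, demote→Q1. Q0=[P2,P3,P4,P5] Q1=[P1] Q2=[]
t=2-4: P2@Q0 runs 2, rem=3, I/O yield, promote→Q0. Q0=[P3,P4,P5,P2] Q1=[P1] Q2=[]
t=4-6: P3@Q0 runs 2, rem=9, quantum used, demote→Q1. Q0=[P4,P5,P2] Q1=[P1,P3] Q2=[]
t=6-7: P4@Q0 runs 1, rem=5, I/O yield, promote→Q0. Q0=[P5,P2,P4] Q1=[P1,P3] Q2=[]
t=7-9: P5@Q0 runs 2, rem=4, quantum used, demote→Q1. Q0=[P2,P4] Q1=[P1,P3,P5] Q2=[]
t=9-11: P2@Q0 runs 2, rem=1, I/O yield, promote→Q0. Q0=[P4,P2] Q1=[P1,P3,P5] Q2=[]
t=11-12: P4@Q0 runs 1, rem=4, I/O yield, promote→Q0. Q0=[P2,P4] Q1=[P1,P3,P5] Q2=[]
t=12-13: P2@Q0 runs 1, rem=0, completes. Q0=[P4] Q1=[P1,P3,P5] Q2=[]
t=13-14: P4@Q0 runs 1, rem=3, I/O yield, promote→Q0. Q0=[P4] Q1=[P1,P3,P5] Q2=[]
t=14-15: P4@Q0 runs 1, rem=2, I/O yield, promote→Q0. Q0=[P4] Q1=[P1,P3,P5] Q2=[]
t=15-16: P4@Q0 runs 1, rem=1, I/O yield, promote→Q0. Q0=[P4] Q1=[P1,P3,P5] Q2=[]
t=16-17: P4@Q0 runs 1, rem=0, completes. Q0=[] Q1=[P1,P3,P5] Q2=[]
t=17-23: P1@Q1 runs 6, rem=0, completes. Q0=[] Q1=[P3,P5] Q2=[]
t=23-29: P3@Q1 runs 6, rem=3, quantum used, demote→Q2. Q0=[] Q1=[P5] Q2=[P3]
t=29-33: P5@Q1 runs 4, rem=0, completes. Q0=[] Q1=[] Q2=[P3]
t=33-36: P3@Q2 runs 3, rem=0, completes. Q0=[] Q1=[] Q2=[]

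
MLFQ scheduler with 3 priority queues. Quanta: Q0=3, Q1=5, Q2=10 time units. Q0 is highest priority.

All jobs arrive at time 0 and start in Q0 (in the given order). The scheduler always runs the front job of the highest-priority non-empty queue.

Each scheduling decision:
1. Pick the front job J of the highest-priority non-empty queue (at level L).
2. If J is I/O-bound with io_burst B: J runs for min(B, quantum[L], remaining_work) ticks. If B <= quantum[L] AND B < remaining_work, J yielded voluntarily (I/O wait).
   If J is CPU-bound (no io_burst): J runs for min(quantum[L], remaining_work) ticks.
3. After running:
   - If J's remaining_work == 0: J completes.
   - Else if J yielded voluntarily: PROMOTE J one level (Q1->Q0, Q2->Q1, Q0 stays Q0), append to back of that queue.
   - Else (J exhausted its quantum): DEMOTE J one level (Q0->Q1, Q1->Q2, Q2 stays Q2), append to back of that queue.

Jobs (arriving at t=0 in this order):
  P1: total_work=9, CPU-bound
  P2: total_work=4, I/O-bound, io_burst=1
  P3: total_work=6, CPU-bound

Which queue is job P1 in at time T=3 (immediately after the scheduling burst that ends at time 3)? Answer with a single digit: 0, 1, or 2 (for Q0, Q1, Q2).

Answer: 1

Derivation:
t=0-3: P1@Q0 runs 3, rem=6, quantum used, demote→Q1. Q0=[P2,P3] Q1=[P1] Q2=[]
t=3-4: P2@Q0 runs 1, rem=3, I/O yield, promote→Q0. Q0=[P3,P2] Q1=[P1] Q2=[]
t=4-7: P3@Q0 runs 3, rem=3, quantum used, demote→Q1. Q0=[P2] Q1=[P1,P3] Q2=[]
t=7-8: P2@Q0 runs 1, rem=2, I/O yield, promote→Q0. Q0=[P2] Q1=[P1,P3] Q2=[]
t=8-9: P2@Q0 runs 1, rem=1, I/O yield, promote→Q0. Q0=[P2] Q1=[P1,P3] Q2=[]
t=9-10: P2@Q0 runs 1, rem=0, completes. Q0=[] Q1=[P1,P3] Q2=[]
t=10-15: P1@Q1 runs 5, rem=1, quantum used, demote→Q2. Q0=[] Q1=[P3] Q2=[P1]
t=15-18: P3@Q1 runs 3, rem=0, completes. Q0=[] Q1=[] Q2=[P1]
t=18-19: P1@Q2 runs 1, rem=0, completes. Q0=[] Q1=[] Q2=[]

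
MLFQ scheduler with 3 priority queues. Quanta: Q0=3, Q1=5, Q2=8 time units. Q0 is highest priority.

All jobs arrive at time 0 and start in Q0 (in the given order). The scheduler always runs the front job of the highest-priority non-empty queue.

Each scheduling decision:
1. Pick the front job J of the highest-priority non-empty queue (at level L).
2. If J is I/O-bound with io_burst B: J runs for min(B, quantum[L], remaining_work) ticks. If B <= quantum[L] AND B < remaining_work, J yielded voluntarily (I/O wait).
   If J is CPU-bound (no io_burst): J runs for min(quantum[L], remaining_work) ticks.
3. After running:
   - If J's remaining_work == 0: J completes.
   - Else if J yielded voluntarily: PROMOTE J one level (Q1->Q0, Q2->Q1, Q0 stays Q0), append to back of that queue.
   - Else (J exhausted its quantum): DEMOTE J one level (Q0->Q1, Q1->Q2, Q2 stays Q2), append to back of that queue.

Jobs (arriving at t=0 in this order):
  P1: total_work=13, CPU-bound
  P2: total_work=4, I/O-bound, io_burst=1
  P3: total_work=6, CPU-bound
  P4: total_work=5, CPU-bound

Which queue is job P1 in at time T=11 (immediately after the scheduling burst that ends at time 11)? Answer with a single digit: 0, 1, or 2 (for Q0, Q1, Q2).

Answer: 1

Derivation:
t=0-3: P1@Q0 runs 3, rem=10, quantum used, demote→Q1. Q0=[P2,P3,P4] Q1=[P1] Q2=[]
t=3-4: P2@Q0 runs 1, rem=3, I/O yield, promote→Q0. Q0=[P3,P4,P2] Q1=[P1] Q2=[]
t=4-7: P3@Q0 runs 3, rem=3, quantum used, demote→Q1. Q0=[P4,P2] Q1=[P1,P3] Q2=[]
t=7-10: P4@Q0 runs 3, rem=2, quantum used, demote→Q1. Q0=[P2] Q1=[P1,P3,P4] Q2=[]
t=10-11: P2@Q0 runs 1, rem=2, I/O yield, promote→Q0. Q0=[P2] Q1=[P1,P3,P4] Q2=[]
t=11-12: P2@Q0 runs 1, rem=1, I/O yield, promote→Q0. Q0=[P2] Q1=[P1,P3,P4] Q2=[]
t=12-13: P2@Q0 runs 1, rem=0, completes. Q0=[] Q1=[P1,P3,P4] Q2=[]
t=13-18: P1@Q1 runs 5, rem=5, quantum used, demote→Q2. Q0=[] Q1=[P3,P4] Q2=[P1]
t=18-21: P3@Q1 runs 3, rem=0, completes. Q0=[] Q1=[P4] Q2=[P1]
t=21-23: P4@Q1 runs 2, rem=0, completes. Q0=[] Q1=[] Q2=[P1]
t=23-28: P1@Q2 runs 5, rem=0, completes. Q0=[] Q1=[] Q2=[]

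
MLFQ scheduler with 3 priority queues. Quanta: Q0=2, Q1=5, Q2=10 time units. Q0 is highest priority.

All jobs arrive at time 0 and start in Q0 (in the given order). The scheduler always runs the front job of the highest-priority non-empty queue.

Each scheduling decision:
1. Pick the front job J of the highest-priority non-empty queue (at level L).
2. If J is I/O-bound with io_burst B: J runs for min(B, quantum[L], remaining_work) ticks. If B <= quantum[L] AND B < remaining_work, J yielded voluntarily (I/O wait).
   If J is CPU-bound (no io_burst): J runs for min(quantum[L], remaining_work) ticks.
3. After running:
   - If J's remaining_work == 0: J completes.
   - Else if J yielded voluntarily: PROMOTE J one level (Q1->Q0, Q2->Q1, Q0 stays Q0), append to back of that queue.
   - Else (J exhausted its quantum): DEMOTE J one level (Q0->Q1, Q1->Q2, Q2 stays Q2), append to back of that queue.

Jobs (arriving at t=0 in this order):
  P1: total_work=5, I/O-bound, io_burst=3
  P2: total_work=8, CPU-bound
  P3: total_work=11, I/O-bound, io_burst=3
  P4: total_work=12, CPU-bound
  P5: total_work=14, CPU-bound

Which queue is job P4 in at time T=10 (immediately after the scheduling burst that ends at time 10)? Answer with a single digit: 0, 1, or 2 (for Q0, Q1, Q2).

Answer: 1

Derivation:
t=0-2: P1@Q0 runs 2, rem=3, quantum used, demote→Q1. Q0=[P2,P3,P4,P5] Q1=[P1] Q2=[]
t=2-4: P2@Q0 runs 2, rem=6, quantum used, demote→Q1. Q0=[P3,P4,P5] Q1=[P1,P2] Q2=[]
t=4-6: P3@Q0 runs 2, rem=9, quantum used, demote→Q1. Q0=[P4,P5] Q1=[P1,P2,P3] Q2=[]
t=6-8: P4@Q0 runs 2, rem=10, quantum used, demote→Q1. Q0=[P5] Q1=[P1,P2,P3,P4] Q2=[]
t=8-10: P5@Q0 runs 2, rem=12, quantum used, demote→Q1. Q0=[] Q1=[P1,P2,P3,P4,P5] Q2=[]
t=10-13: P1@Q1 runs 3, rem=0, completes. Q0=[] Q1=[P2,P3,P4,P5] Q2=[]
t=13-18: P2@Q1 runs 5, rem=1, quantum used, demote→Q2. Q0=[] Q1=[P3,P4,P5] Q2=[P2]
t=18-21: P3@Q1 runs 3, rem=6, I/O yield, promote→Q0. Q0=[P3] Q1=[P4,P5] Q2=[P2]
t=21-23: P3@Q0 runs 2, rem=4, quantum used, demote→Q1. Q0=[] Q1=[P4,P5,P3] Q2=[P2]
t=23-28: P4@Q1 runs 5, rem=5, quantum used, demote→Q2. Q0=[] Q1=[P5,P3] Q2=[P2,P4]
t=28-33: P5@Q1 runs 5, rem=7, quantum used, demote→Q2. Q0=[] Q1=[P3] Q2=[P2,P4,P5]
t=33-36: P3@Q1 runs 3, rem=1, I/O yield, promote→Q0. Q0=[P3] Q1=[] Q2=[P2,P4,P5]
t=36-37: P3@Q0 runs 1, rem=0, completes. Q0=[] Q1=[] Q2=[P2,P4,P5]
t=37-38: P2@Q2 runs 1, rem=0, completes. Q0=[] Q1=[] Q2=[P4,P5]
t=38-43: P4@Q2 runs 5, rem=0, completes. Q0=[] Q1=[] Q2=[P5]
t=43-50: P5@Q2 runs 7, rem=0, completes. Q0=[] Q1=[] Q2=[]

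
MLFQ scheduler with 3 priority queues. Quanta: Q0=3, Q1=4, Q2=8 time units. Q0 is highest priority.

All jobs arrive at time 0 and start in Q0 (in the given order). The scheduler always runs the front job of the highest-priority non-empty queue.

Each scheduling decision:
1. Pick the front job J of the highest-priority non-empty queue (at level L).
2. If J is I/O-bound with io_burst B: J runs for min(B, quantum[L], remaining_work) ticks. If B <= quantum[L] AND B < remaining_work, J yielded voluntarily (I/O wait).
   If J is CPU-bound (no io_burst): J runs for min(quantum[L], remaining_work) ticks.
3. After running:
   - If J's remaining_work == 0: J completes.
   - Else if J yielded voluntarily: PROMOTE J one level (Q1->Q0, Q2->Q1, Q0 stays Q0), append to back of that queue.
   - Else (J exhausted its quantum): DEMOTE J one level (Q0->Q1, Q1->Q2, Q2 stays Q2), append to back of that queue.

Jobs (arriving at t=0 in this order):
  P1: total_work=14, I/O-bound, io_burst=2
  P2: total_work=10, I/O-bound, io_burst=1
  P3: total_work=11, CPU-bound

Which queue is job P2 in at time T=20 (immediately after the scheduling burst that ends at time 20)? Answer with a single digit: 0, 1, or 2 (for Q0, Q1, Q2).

Answer: 0

Derivation:
t=0-2: P1@Q0 runs 2, rem=12, I/O yield, promote→Q0. Q0=[P2,P3,P1] Q1=[] Q2=[]
t=2-3: P2@Q0 runs 1, rem=9, I/O yield, promote→Q0. Q0=[P3,P1,P2] Q1=[] Q2=[]
t=3-6: P3@Q0 runs 3, rem=8, quantum used, demote→Q1. Q0=[P1,P2] Q1=[P3] Q2=[]
t=6-8: P1@Q0 runs 2, rem=10, I/O yield, promote→Q0. Q0=[P2,P1] Q1=[P3] Q2=[]
t=8-9: P2@Q0 runs 1, rem=8, I/O yield, promote→Q0. Q0=[P1,P2] Q1=[P3] Q2=[]
t=9-11: P1@Q0 runs 2, rem=8, I/O yield, promote→Q0. Q0=[P2,P1] Q1=[P3] Q2=[]
t=11-12: P2@Q0 runs 1, rem=7, I/O yield, promote→Q0. Q0=[P1,P2] Q1=[P3] Q2=[]
t=12-14: P1@Q0 runs 2, rem=6, I/O yield, promote→Q0. Q0=[P2,P1] Q1=[P3] Q2=[]
t=14-15: P2@Q0 runs 1, rem=6, I/O yield, promote→Q0. Q0=[P1,P2] Q1=[P3] Q2=[]
t=15-17: P1@Q0 runs 2, rem=4, I/O yield, promote→Q0. Q0=[P2,P1] Q1=[P3] Q2=[]
t=17-18: P2@Q0 runs 1, rem=5, I/O yield, promote→Q0. Q0=[P1,P2] Q1=[P3] Q2=[]
t=18-20: P1@Q0 runs 2, rem=2, I/O yield, promote→Q0. Q0=[P2,P1] Q1=[P3] Q2=[]
t=20-21: P2@Q0 runs 1, rem=4, I/O yield, promote→Q0. Q0=[P1,P2] Q1=[P3] Q2=[]
t=21-23: P1@Q0 runs 2, rem=0, completes. Q0=[P2] Q1=[P3] Q2=[]
t=23-24: P2@Q0 runs 1, rem=3, I/O yield, promote→Q0. Q0=[P2] Q1=[P3] Q2=[]
t=24-25: P2@Q0 runs 1, rem=2, I/O yield, promote→Q0. Q0=[P2] Q1=[P3] Q2=[]
t=25-26: P2@Q0 runs 1, rem=1, I/O yield, promote→Q0. Q0=[P2] Q1=[P3] Q2=[]
t=26-27: P2@Q0 runs 1, rem=0, completes. Q0=[] Q1=[P3] Q2=[]
t=27-31: P3@Q1 runs 4, rem=4, quantum used, demote→Q2. Q0=[] Q1=[] Q2=[P3]
t=31-35: P3@Q2 runs 4, rem=0, completes. Q0=[] Q1=[] Q2=[]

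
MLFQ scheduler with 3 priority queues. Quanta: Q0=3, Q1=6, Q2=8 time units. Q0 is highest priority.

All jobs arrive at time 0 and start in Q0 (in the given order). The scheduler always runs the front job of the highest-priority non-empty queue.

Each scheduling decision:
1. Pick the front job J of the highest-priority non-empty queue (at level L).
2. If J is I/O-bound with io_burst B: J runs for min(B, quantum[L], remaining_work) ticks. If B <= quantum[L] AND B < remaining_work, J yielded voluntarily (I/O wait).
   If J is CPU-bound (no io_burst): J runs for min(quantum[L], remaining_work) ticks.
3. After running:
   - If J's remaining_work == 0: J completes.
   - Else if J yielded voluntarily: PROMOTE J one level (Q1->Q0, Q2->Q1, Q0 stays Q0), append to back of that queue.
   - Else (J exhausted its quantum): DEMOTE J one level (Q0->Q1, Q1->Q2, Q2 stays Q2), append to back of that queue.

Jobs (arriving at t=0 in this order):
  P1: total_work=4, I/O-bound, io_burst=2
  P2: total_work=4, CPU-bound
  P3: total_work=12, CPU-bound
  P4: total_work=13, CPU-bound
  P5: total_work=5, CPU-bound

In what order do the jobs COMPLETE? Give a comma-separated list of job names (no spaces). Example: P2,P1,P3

t=0-2: P1@Q0 runs 2, rem=2, I/O yield, promote→Q0. Q0=[P2,P3,P4,P5,P1] Q1=[] Q2=[]
t=2-5: P2@Q0 runs 3, rem=1, quantum used, demote→Q1. Q0=[P3,P4,P5,P1] Q1=[P2] Q2=[]
t=5-8: P3@Q0 runs 3, rem=9, quantum used, demote→Q1. Q0=[P4,P5,P1] Q1=[P2,P3] Q2=[]
t=8-11: P4@Q0 runs 3, rem=10, quantum used, demote→Q1. Q0=[P5,P1] Q1=[P2,P3,P4] Q2=[]
t=11-14: P5@Q0 runs 3, rem=2, quantum used, demote→Q1. Q0=[P1] Q1=[P2,P3,P4,P5] Q2=[]
t=14-16: P1@Q0 runs 2, rem=0, completes. Q0=[] Q1=[P2,P3,P4,P5] Q2=[]
t=16-17: P2@Q1 runs 1, rem=0, completes. Q0=[] Q1=[P3,P4,P5] Q2=[]
t=17-23: P3@Q1 runs 6, rem=3, quantum used, demote→Q2. Q0=[] Q1=[P4,P5] Q2=[P3]
t=23-29: P4@Q1 runs 6, rem=4, quantum used, demote→Q2. Q0=[] Q1=[P5] Q2=[P3,P4]
t=29-31: P5@Q1 runs 2, rem=0, completes. Q0=[] Q1=[] Q2=[P3,P4]
t=31-34: P3@Q2 runs 3, rem=0, completes. Q0=[] Q1=[] Q2=[P4]
t=34-38: P4@Q2 runs 4, rem=0, completes. Q0=[] Q1=[] Q2=[]

Answer: P1,P2,P5,P3,P4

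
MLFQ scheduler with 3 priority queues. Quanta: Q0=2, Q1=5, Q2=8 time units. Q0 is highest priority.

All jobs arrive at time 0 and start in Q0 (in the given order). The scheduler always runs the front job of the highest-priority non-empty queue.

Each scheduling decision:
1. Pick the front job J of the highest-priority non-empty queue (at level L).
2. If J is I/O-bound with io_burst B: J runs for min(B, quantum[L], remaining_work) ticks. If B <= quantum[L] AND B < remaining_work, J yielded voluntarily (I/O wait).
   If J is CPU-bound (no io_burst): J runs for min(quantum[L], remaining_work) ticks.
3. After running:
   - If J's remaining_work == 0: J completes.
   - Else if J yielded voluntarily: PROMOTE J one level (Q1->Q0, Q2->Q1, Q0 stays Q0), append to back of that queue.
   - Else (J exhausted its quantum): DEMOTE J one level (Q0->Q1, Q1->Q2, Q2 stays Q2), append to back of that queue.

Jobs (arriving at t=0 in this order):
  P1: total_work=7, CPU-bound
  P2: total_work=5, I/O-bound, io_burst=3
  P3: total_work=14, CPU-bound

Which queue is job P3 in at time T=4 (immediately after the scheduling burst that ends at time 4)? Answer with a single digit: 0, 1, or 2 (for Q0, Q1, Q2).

Answer: 0

Derivation:
t=0-2: P1@Q0 runs 2, rem=5, quantum used, demote→Q1. Q0=[P2,P3] Q1=[P1] Q2=[]
t=2-4: P2@Q0 runs 2, rem=3, quantum used, demote→Q1. Q0=[P3] Q1=[P1,P2] Q2=[]
t=4-6: P3@Q0 runs 2, rem=12, quantum used, demote→Q1. Q0=[] Q1=[P1,P2,P3] Q2=[]
t=6-11: P1@Q1 runs 5, rem=0, completes. Q0=[] Q1=[P2,P3] Q2=[]
t=11-14: P2@Q1 runs 3, rem=0, completes. Q0=[] Q1=[P3] Q2=[]
t=14-19: P3@Q1 runs 5, rem=7, quantum used, demote→Q2. Q0=[] Q1=[] Q2=[P3]
t=19-26: P3@Q2 runs 7, rem=0, completes. Q0=[] Q1=[] Q2=[]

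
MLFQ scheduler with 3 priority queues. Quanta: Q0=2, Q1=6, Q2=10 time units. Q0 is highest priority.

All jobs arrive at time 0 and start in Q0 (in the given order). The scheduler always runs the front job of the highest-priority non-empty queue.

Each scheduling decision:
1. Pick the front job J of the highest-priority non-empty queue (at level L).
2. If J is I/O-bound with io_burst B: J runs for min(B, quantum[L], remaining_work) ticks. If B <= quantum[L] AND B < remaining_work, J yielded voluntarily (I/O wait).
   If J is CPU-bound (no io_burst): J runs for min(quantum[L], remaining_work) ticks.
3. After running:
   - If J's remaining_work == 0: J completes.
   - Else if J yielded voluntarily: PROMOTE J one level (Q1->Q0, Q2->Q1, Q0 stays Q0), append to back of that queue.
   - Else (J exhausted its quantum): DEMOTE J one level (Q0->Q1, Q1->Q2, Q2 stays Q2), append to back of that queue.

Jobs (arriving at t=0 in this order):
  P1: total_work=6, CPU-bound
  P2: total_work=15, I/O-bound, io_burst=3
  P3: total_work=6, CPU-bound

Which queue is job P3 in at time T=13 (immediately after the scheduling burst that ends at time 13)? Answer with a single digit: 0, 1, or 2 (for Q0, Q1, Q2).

Answer: 1

Derivation:
t=0-2: P1@Q0 runs 2, rem=4, quantum used, demote→Q1. Q0=[P2,P3] Q1=[P1] Q2=[]
t=2-4: P2@Q0 runs 2, rem=13, quantum used, demote→Q1. Q0=[P3] Q1=[P1,P2] Q2=[]
t=4-6: P3@Q0 runs 2, rem=4, quantum used, demote→Q1. Q0=[] Q1=[P1,P2,P3] Q2=[]
t=6-10: P1@Q1 runs 4, rem=0, completes. Q0=[] Q1=[P2,P3] Q2=[]
t=10-13: P2@Q1 runs 3, rem=10, I/O yield, promote→Q0. Q0=[P2] Q1=[P3] Q2=[]
t=13-15: P2@Q0 runs 2, rem=8, quantum used, demote→Q1. Q0=[] Q1=[P3,P2] Q2=[]
t=15-19: P3@Q1 runs 4, rem=0, completes. Q0=[] Q1=[P2] Q2=[]
t=19-22: P2@Q1 runs 3, rem=5, I/O yield, promote→Q0. Q0=[P2] Q1=[] Q2=[]
t=22-24: P2@Q0 runs 2, rem=3, quantum used, demote→Q1. Q0=[] Q1=[P2] Q2=[]
t=24-27: P2@Q1 runs 3, rem=0, completes. Q0=[] Q1=[] Q2=[]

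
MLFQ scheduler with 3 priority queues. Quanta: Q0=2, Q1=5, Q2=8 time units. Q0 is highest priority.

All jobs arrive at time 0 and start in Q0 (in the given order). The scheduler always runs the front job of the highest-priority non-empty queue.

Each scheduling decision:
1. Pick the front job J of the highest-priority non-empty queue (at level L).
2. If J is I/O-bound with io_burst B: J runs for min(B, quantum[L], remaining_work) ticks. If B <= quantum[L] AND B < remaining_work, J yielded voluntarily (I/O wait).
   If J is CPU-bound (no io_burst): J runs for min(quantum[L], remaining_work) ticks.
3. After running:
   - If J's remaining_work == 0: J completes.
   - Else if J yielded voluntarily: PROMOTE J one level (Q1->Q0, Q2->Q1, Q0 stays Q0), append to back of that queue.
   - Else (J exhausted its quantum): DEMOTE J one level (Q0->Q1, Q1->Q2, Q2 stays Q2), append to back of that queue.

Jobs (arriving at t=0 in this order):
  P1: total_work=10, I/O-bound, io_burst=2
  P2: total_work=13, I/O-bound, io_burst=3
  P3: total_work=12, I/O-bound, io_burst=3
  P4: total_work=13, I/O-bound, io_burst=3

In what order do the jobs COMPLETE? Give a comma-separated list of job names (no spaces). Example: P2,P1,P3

Answer: P1,P3,P2,P4

Derivation:
t=0-2: P1@Q0 runs 2, rem=8, I/O yield, promote→Q0. Q0=[P2,P3,P4,P1] Q1=[] Q2=[]
t=2-4: P2@Q0 runs 2, rem=11, quantum used, demote→Q1. Q0=[P3,P4,P1] Q1=[P2] Q2=[]
t=4-6: P3@Q0 runs 2, rem=10, quantum used, demote→Q1. Q0=[P4,P1] Q1=[P2,P3] Q2=[]
t=6-8: P4@Q0 runs 2, rem=11, quantum used, demote→Q1. Q0=[P1] Q1=[P2,P3,P4] Q2=[]
t=8-10: P1@Q0 runs 2, rem=6, I/O yield, promote→Q0. Q0=[P1] Q1=[P2,P3,P4] Q2=[]
t=10-12: P1@Q0 runs 2, rem=4, I/O yield, promote→Q0. Q0=[P1] Q1=[P2,P3,P4] Q2=[]
t=12-14: P1@Q0 runs 2, rem=2, I/O yield, promote→Q0. Q0=[P1] Q1=[P2,P3,P4] Q2=[]
t=14-16: P1@Q0 runs 2, rem=0, completes. Q0=[] Q1=[P2,P3,P4] Q2=[]
t=16-19: P2@Q1 runs 3, rem=8, I/O yield, promote→Q0. Q0=[P2] Q1=[P3,P4] Q2=[]
t=19-21: P2@Q0 runs 2, rem=6, quantum used, demote→Q1. Q0=[] Q1=[P3,P4,P2] Q2=[]
t=21-24: P3@Q1 runs 3, rem=7, I/O yield, promote→Q0. Q0=[P3] Q1=[P4,P2] Q2=[]
t=24-26: P3@Q0 runs 2, rem=5, quantum used, demote→Q1. Q0=[] Q1=[P4,P2,P3] Q2=[]
t=26-29: P4@Q1 runs 3, rem=8, I/O yield, promote→Q0. Q0=[P4] Q1=[P2,P3] Q2=[]
t=29-31: P4@Q0 runs 2, rem=6, quantum used, demote→Q1. Q0=[] Q1=[P2,P3,P4] Q2=[]
t=31-34: P2@Q1 runs 3, rem=3, I/O yield, promote→Q0. Q0=[P2] Q1=[P3,P4] Q2=[]
t=34-36: P2@Q0 runs 2, rem=1, quantum used, demote→Q1. Q0=[] Q1=[P3,P4,P2] Q2=[]
t=36-39: P3@Q1 runs 3, rem=2, I/O yield, promote→Q0. Q0=[P3] Q1=[P4,P2] Q2=[]
t=39-41: P3@Q0 runs 2, rem=0, completes. Q0=[] Q1=[P4,P2] Q2=[]
t=41-44: P4@Q1 runs 3, rem=3, I/O yield, promote→Q0. Q0=[P4] Q1=[P2] Q2=[]
t=44-46: P4@Q0 runs 2, rem=1, quantum used, demote→Q1. Q0=[] Q1=[P2,P4] Q2=[]
t=46-47: P2@Q1 runs 1, rem=0, completes. Q0=[] Q1=[P4] Q2=[]
t=47-48: P4@Q1 runs 1, rem=0, completes. Q0=[] Q1=[] Q2=[]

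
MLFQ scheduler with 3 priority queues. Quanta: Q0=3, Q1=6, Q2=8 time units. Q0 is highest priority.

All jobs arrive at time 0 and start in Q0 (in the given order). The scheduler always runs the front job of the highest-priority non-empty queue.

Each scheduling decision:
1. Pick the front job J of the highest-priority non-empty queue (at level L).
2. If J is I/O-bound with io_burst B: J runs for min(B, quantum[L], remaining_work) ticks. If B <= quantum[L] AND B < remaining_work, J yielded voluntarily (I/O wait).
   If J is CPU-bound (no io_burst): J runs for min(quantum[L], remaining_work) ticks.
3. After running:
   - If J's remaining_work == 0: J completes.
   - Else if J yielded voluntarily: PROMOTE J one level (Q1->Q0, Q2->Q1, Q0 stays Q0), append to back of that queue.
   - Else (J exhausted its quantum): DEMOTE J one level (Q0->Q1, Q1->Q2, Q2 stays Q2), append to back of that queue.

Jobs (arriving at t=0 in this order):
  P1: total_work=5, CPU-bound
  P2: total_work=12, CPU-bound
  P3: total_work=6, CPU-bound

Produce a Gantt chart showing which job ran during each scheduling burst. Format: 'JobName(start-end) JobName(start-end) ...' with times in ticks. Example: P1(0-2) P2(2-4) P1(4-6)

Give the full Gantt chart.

Answer: P1(0-3) P2(3-6) P3(6-9) P1(9-11) P2(11-17) P3(17-20) P2(20-23)

Derivation:
t=0-3: P1@Q0 runs 3, rem=2, quantum used, demote→Q1. Q0=[P2,P3] Q1=[P1] Q2=[]
t=3-6: P2@Q0 runs 3, rem=9, quantum used, demote→Q1. Q0=[P3] Q1=[P1,P2] Q2=[]
t=6-9: P3@Q0 runs 3, rem=3, quantum used, demote→Q1. Q0=[] Q1=[P1,P2,P3] Q2=[]
t=9-11: P1@Q1 runs 2, rem=0, completes. Q0=[] Q1=[P2,P3] Q2=[]
t=11-17: P2@Q1 runs 6, rem=3, quantum used, demote→Q2. Q0=[] Q1=[P3] Q2=[P2]
t=17-20: P3@Q1 runs 3, rem=0, completes. Q0=[] Q1=[] Q2=[P2]
t=20-23: P2@Q2 runs 3, rem=0, completes. Q0=[] Q1=[] Q2=[]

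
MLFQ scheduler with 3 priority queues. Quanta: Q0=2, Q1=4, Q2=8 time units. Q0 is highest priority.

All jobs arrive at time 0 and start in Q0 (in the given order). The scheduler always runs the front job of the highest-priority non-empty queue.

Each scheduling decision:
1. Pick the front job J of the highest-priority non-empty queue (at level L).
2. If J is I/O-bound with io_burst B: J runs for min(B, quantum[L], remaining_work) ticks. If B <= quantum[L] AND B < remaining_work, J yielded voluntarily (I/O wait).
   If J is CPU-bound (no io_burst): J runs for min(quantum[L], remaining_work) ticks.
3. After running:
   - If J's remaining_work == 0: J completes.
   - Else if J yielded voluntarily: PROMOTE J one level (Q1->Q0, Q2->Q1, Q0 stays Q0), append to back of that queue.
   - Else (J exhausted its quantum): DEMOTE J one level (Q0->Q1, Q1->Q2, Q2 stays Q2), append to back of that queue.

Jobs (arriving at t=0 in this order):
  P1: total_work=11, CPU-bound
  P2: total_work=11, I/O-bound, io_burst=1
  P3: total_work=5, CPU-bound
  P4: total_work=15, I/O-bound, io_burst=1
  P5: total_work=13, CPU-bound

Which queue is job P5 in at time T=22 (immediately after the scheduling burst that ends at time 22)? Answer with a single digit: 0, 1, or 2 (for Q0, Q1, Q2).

Answer: 1

Derivation:
t=0-2: P1@Q0 runs 2, rem=9, quantum used, demote→Q1. Q0=[P2,P3,P4,P5] Q1=[P1] Q2=[]
t=2-3: P2@Q0 runs 1, rem=10, I/O yield, promote→Q0. Q0=[P3,P4,P5,P2] Q1=[P1] Q2=[]
t=3-5: P3@Q0 runs 2, rem=3, quantum used, demote→Q1. Q0=[P4,P5,P2] Q1=[P1,P3] Q2=[]
t=5-6: P4@Q0 runs 1, rem=14, I/O yield, promote→Q0. Q0=[P5,P2,P4] Q1=[P1,P3] Q2=[]
t=6-8: P5@Q0 runs 2, rem=11, quantum used, demote→Q1. Q0=[P2,P4] Q1=[P1,P3,P5] Q2=[]
t=8-9: P2@Q0 runs 1, rem=9, I/O yield, promote→Q0. Q0=[P4,P2] Q1=[P1,P3,P5] Q2=[]
t=9-10: P4@Q0 runs 1, rem=13, I/O yield, promote→Q0. Q0=[P2,P4] Q1=[P1,P3,P5] Q2=[]
t=10-11: P2@Q0 runs 1, rem=8, I/O yield, promote→Q0. Q0=[P4,P2] Q1=[P1,P3,P5] Q2=[]
t=11-12: P4@Q0 runs 1, rem=12, I/O yield, promote→Q0. Q0=[P2,P4] Q1=[P1,P3,P5] Q2=[]
t=12-13: P2@Q0 runs 1, rem=7, I/O yield, promote→Q0. Q0=[P4,P2] Q1=[P1,P3,P5] Q2=[]
t=13-14: P4@Q0 runs 1, rem=11, I/O yield, promote→Q0. Q0=[P2,P4] Q1=[P1,P3,P5] Q2=[]
t=14-15: P2@Q0 runs 1, rem=6, I/O yield, promote→Q0. Q0=[P4,P2] Q1=[P1,P3,P5] Q2=[]
t=15-16: P4@Q0 runs 1, rem=10, I/O yield, promote→Q0. Q0=[P2,P4] Q1=[P1,P3,P5] Q2=[]
t=16-17: P2@Q0 runs 1, rem=5, I/O yield, promote→Q0. Q0=[P4,P2] Q1=[P1,P3,P5] Q2=[]
t=17-18: P4@Q0 runs 1, rem=9, I/O yield, promote→Q0. Q0=[P2,P4] Q1=[P1,P3,P5] Q2=[]
t=18-19: P2@Q0 runs 1, rem=4, I/O yield, promote→Q0. Q0=[P4,P2] Q1=[P1,P3,P5] Q2=[]
t=19-20: P4@Q0 runs 1, rem=8, I/O yield, promote→Q0. Q0=[P2,P4] Q1=[P1,P3,P5] Q2=[]
t=20-21: P2@Q0 runs 1, rem=3, I/O yield, promote→Q0. Q0=[P4,P2] Q1=[P1,P3,P5] Q2=[]
t=21-22: P4@Q0 runs 1, rem=7, I/O yield, promote→Q0. Q0=[P2,P4] Q1=[P1,P3,P5] Q2=[]
t=22-23: P2@Q0 runs 1, rem=2, I/O yield, promote→Q0. Q0=[P4,P2] Q1=[P1,P3,P5] Q2=[]
t=23-24: P4@Q0 runs 1, rem=6, I/O yield, promote→Q0. Q0=[P2,P4] Q1=[P1,P3,P5] Q2=[]
t=24-25: P2@Q0 runs 1, rem=1, I/O yield, promote→Q0. Q0=[P4,P2] Q1=[P1,P3,P5] Q2=[]
t=25-26: P4@Q0 runs 1, rem=5, I/O yield, promote→Q0. Q0=[P2,P4] Q1=[P1,P3,P5] Q2=[]
t=26-27: P2@Q0 runs 1, rem=0, completes. Q0=[P4] Q1=[P1,P3,P5] Q2=[]
t=27-28: P4@Q0 runs 1, rem=4, I/O yield, promote→Q0. Q0=[P4] Q1=[P1,P3,P5] Q2=[]
t=28-29: P4@Q0 runs 1, rem=3, I/O yield, promote→Q0. Q0=[P4] Q1=[P1,P3,P5] Q2=[]
t=29-30: P4@Q0 runs 1, rem=2, I/O yield, promote→Q0. Q0=[P4] Q1=[P1,P3,P5] Q2=[]
t=30-31: P4@Q0 runs 1, rem=1, I/O yield, promote→Q0. Q0=[P4] Q1=[P1,P3,P5] Q2=[]
t=31-32: P4@Q0 runs 1, rem=0, completes. Q0=[] Q1=[P1,P3,P5] Q2=[]
t=32-36: P1@Q1 runs 4, rem=5, quantum used, demote→Q2. Q0=[] Q1=[P3,P5] Q2=[P1]
t=36-39: P3@Q1 runs 3, rem=0, completes. Q0=[] Q1=[P5] Q2=[P1]
t=39-43: P5@Q1 runs 4, rem=7, quantum used, demote→Q2. Q0=[] Q1=[] Q2=[P1,P5]
t=43-48: P1@Q2 runs 5, rem=0, completes. Q0=[] Q1=[] Q2=[P5]
t=48-55: P5@Q2 runs 7, rem=0, completes. Q0=[] Q1=[] Q2=[]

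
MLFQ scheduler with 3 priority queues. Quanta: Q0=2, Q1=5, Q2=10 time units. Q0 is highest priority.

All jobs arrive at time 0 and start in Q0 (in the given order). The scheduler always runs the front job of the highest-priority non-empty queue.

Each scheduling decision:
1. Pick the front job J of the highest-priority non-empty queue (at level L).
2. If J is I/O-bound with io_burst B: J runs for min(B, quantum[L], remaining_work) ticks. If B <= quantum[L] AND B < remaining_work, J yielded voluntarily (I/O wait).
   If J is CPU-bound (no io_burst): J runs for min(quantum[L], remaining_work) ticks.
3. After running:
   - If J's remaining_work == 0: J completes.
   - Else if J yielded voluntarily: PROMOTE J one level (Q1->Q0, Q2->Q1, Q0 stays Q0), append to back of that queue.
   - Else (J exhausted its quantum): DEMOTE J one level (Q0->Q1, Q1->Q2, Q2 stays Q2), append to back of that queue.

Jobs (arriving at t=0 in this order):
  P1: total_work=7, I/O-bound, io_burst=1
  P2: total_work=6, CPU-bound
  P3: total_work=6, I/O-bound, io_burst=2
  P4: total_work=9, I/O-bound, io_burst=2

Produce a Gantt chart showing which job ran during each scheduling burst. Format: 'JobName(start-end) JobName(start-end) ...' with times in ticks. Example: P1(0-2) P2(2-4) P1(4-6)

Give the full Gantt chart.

Answer: P1(0-1) P2(1-3) P3(3-5) P4(5-7) P1(7-8) P3(8-10) P4(10-12) P1(12-13) P3(13-15) P4(15-17) P1(17-18) P4(18-20) P1(20-21) P4(21-22) P1(22-23) P1(23-24) P2(24-28)

Derivation:
t=0-1: P1@Q0 runs 1, rem=6, I/O yield, promote→Q0. Q0=[P2,P3,P4,P1] Q1=[] Q2=[]
t=1-3: P2@Q0 runs 2, rem=4, quantum used, demote→Q1. Q0=[P3,P4,P1] Q1=[P2] Q2=[]
t=3-5: P3@Q0 runs 2, rem=4, I/O yield, promote→Q0. Q0=[P4,P1,P3] Q1=[P2] Q2=[]
t=5-7: P4@Q0 runs 2, rem=7, I/O yield, promote→Q0. Q0=[P1,P3,P4] Q1=[P2] Q2=[]
t=7-8: P1@Q0 runs 1, rem=5, I/O yield, promote→Q0. Q0=[P3,P4,P1] Q1=[P2] Q2=[]
t=8-10: P3@Q0 runs 2, rem=2, I/O yield, promote→Q0. Q0=[P4,P1,P3] Q1=[P2] Q2=[]
t=10-12: P4@Q0 runs 2, rem=5, I/O yield, promote→Q0. Q0=[P1,P3,P4] Q1=[P2] Q2=[]
t=12-13: P1@Q0 runs 1, rem=4, I/O yield, promote→Q0. Q0=[P3,P4,P1] Q1=[P2] Q2=[]
t=13-15: P3@Q0 runs 2, rem=0, completes. Q0=[P4,P1] Q1=[P2] Q2=[]
t=15-17: P4@Q0 runs 2, rem=3, I/O yield, promote→Q0. Q0=[P1,P4] Q1=[P2] Q2=[]
t=17-18: P1@Q0 runs 1, rem=3, I/O yield, promote→Q0. Q0=[P4,P1] Q1=[P2] Q2=[]
t=18-20: P4@Q0 runs 2, rem=1, I/O yield, promote→Q0. Q0=[P1,P4] Q1=[P2] Q2=[]
t=20-21: P1@Q0 runs 1, rem=2, I/O yield, promote→Q0. Q0=[P4,P1] Q1=[P2] Q2=[]
t=21-22: P4@Q0 runs 1, rem=0, completes. Q0=[P1] Q1=[P2] Q2=[]
t=22-23: P1@Q0 runs 1, rem=1, I/O yield, promote→Q0. Q0=[P1] Q1=[P2] Q2=[]
t=23-24: P1@Q0 runs 1, rem=0, completes. Q0=[] Q1=[P2] Q2=[]
t=24-28: P2@Q1 runs 4, rem=0, completes. Q0=[] Q1=[] Q2=[]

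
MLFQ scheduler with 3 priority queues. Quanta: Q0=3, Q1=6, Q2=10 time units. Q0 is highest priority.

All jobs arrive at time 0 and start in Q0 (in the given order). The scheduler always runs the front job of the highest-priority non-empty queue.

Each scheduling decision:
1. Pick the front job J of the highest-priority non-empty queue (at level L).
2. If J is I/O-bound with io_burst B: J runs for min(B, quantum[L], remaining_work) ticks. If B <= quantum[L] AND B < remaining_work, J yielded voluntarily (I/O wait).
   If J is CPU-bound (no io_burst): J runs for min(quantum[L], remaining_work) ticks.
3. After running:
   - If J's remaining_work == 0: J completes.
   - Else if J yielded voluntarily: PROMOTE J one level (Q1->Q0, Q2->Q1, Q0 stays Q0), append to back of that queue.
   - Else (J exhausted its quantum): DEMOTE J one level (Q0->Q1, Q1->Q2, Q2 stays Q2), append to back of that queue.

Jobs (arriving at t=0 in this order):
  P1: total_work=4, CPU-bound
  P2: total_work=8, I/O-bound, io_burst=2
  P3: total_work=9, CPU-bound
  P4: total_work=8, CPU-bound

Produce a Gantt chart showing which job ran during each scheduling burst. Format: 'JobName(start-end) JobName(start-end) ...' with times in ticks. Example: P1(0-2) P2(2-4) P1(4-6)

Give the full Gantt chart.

t=0-3: P1@Q0 runs 3, rem=1, quantum used, demote→Q1. Q0=[P2,P3,P4] Q1=[P1] Q2=[]
t=3-5: P2@Q0 runs 2, rem=6, I/O yield, promote→Q0. Q0=[P3,P4,P2] Q1=[P1] Q2=[]
t=5-8: P3@Q0 runs 3, rem=6, quantum used, demote→Q1. Q0=[P4,P2] Q1=[P1,P3] Q2=[]
t=8-11: P4@Q0 runs 3, rem=5, quantum used, demote→Q1. Q0=[P2] Q1=[P1,P3,P4] Q2=[]
t=11-13: P2@Q0 runs 2, rem=4, I/O yield, promote→Q0. Q0=[P2] Q1=[P1,P3,P4] Q2=[]
t=13-15: P2@Q0 runs 2, rem=2, I/O yield, promote→Q0. Q0=[P2] Q1=[P1,P3,P4] Q2=[]
t=15-17: P2@Q0 runs 2, rem=0, completes. Q0=[] Q1=[P1,P3,P4] Q2=[]
t=17-18: P1@Q1 runs 1, rem=0, completes. Q0=[] Q1=[P3,P4] Q2=[]
t=18-24: P3@Q1 runs 6, rem=0, completes. Q0=[] Q1=[P4] Q2=[]
t=24-29: P4@Q1 runs 5, rem=0, completes. Q0=[] Q1=[] Q2=[]

Answer: P1(0-3) P2(3-5) P3(5-8) P4(8-11) P2(11-13) P2(13-15) P2(15-17) P1(17-18) P3(18-24) P4(24-29)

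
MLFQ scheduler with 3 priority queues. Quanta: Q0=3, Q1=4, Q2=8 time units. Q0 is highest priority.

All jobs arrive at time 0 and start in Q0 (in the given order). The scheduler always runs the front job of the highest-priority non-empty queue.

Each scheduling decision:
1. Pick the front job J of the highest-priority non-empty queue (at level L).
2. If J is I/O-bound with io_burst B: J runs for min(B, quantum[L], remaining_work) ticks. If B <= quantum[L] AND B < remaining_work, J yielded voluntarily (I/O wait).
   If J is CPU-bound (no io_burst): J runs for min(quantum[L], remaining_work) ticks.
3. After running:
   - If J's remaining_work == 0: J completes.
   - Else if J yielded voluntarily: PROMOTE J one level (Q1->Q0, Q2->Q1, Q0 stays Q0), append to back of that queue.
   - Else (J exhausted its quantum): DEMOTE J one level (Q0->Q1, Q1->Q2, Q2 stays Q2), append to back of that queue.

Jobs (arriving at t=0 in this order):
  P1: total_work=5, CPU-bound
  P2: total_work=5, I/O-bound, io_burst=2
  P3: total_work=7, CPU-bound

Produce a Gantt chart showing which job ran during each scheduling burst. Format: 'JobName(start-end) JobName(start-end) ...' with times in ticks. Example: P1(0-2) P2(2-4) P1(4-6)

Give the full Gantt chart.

Answer: P1(0-3) P2(3-5) P3(5-8) P2(8-10) P2(10-11) P1(11-13) P3(13-17)

Derivation:
t=0-3: P1@Q0 runs 3, rem=2, quantum used, demote→Q1. Q0=[P2,P3] Q1=[P1] Q2=[]
t=3-5: P2@Q0 runs 2, rem=3, I/O yield, promote→Q0. Q0=[P3,P2] Q1=[P1] Q2=[]
t=5-8: P3@Q0 runs 3, rem=4, quantum used, demote→Q1. Q0=[P2] Q1=[P1,P3] Q2=[]
t=8-10: P2@Q0 runs 2, rem=1, I/O yield, promote→Q0. Q0=[P2] Q1=[P1,P3] Q2=[]
t=10-11: P2@Q0 runs 1, rem=0, completes. Q0=[] Q1=[P1,P3] Q2=[]
t=11-13: P1@Q1 runs 2, rem=0, completes. Q0=[] Q1=[P3] Q2=[]
t=13-17: P3@Q1 runs 4, rem=0, completes. Q0=[] Q1=[] Q2=[]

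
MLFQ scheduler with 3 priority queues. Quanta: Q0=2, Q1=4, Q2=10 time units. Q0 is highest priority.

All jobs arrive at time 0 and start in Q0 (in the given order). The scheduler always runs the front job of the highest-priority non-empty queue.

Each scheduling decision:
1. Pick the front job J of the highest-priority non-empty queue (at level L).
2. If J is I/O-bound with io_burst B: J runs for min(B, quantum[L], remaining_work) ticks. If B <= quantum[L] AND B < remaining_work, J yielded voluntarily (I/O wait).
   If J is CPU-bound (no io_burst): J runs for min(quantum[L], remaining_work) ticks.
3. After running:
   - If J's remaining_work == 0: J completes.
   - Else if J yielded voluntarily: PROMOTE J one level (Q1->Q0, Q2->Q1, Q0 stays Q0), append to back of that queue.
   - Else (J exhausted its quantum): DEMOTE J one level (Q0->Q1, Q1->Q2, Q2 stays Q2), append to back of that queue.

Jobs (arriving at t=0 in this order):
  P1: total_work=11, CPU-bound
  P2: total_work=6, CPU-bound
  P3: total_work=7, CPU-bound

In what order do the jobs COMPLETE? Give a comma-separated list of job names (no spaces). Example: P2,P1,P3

Answer: P2,P1,P3

Derivation:
t=0-2: P1@Q0 runs 2, rem=9, quantum used, demote→Q1. Q0=[P2,P3] Q1=[P1] Q2=[]
t=2-4: P2@Q0 runs 2, rem=4, quantum used, demote→Q1. Q0=[P3] Q1=[P1,P2] Q2=[]
t=4-6: P3@Q0 runs 2, rem=5, quantum used, demote→Q1. Q0=[] Q1=[P1,P2,P3] Q2=[]
t=6-10: P1@Q1 runs 4, rem=5, quantum used, demote→Q2. Q0=[] Q1=[P2,P3] Q2=[P1]
t=10-14: P2@Q1 runs 4, rem=0, completes. Q0=[] Q1=[P3] Q2=[P1]
t=14-18: P3@Q1 runs 4, rem=1, quantum used, demote→Q2. Q0=[] Q1=[] Q2=[P1,P3]
t=18-23: P1@Q2 runs 5, rem=0, completes. Q0=[] Q1=[] Q2=[P3]
t=23-24: P3@Q2 runs 1, rem=0, completes. Q0=[] Q1=[] Q2=[]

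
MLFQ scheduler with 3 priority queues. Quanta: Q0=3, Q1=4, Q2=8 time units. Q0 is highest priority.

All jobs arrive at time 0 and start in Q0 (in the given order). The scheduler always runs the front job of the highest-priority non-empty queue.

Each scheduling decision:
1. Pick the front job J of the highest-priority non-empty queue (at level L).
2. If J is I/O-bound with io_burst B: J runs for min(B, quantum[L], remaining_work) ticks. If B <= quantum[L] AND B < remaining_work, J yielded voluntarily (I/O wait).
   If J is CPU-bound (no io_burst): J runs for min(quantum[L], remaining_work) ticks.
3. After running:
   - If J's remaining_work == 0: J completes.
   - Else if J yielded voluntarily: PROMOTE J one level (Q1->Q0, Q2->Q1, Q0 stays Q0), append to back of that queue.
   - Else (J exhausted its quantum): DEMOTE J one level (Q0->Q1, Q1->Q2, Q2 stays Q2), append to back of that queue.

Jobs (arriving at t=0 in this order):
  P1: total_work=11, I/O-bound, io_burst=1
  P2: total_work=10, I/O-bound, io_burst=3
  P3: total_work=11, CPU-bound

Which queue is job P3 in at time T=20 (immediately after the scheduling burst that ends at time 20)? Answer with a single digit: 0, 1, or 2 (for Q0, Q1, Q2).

t=0-1: P1@Q0 runs 1, rem=10, I/O yield, promote→Q0. Q0=[P2,P3,P1] Q1=[] Q2=[]
t=1-4: P2@Q0 runs 3, rem=7, I/O yield, promote→Q0. Q0=[P3,P1,P2] Q1=[] Q2=[]
t=4-7: P3@Q0 runs 3, rem=8, quantum used, demote→Q1. Q0=[P1,P2] Q1=[P3] Q2=[]
t=7-8: P1@Q0 runs 1, rem=9, I/O yield, promote→Q0. Q0=[P2,P1] Q1=[P3] Q2=[]
t=8-11: P2@Q0 runs 3, rem=4, I/O yield, promote→Q0. Q0=[P1,P2] Q1=[P3] Q2=[]
t=11-12: P1@Q0 runs 1, rem=8, I/O yield, promote→Q0. Q0=[P2,P1] Q1=[P3] Q2=[]
t=12-15: P2@Q0 runs 3, rem=1, I/O yield, promote→Q0. Q0=[P1,P2] Q1=[P3] Q2=[]
t=15-16: P1@Q0 runs 1, rem=7, I/O yield, promote→Q0. Q0=[P2,P1] Q1=[P3] Q2=[]
t=16-17: P2@Q0 runs 1, rem=0, completes. Q0=[P1] Q1=[P3] Q2=[]
t=17-18: P1@Q0 runs 1, rem=6, I/O yield, promote→Q0. Q0=[P1] Q1=[P3] Q2=[]
t=18-19: P1@Q0 runs 1, rem=5, I/O yield, promote→Q0. Q0=[P1] Q1=[P3] Q2=[]
t=19-20: P1@Q0 runs 1, rem=4, I/O yield, promote→Q0. Q0=[P1] Q1=[P3] Q2=[]
t=20-21: P1@Q0 runs 1, rem=3, I/O yield, promote→Q0. Q0=[P1] Q1=[P3] Q2=[]
t=21-22: P1@Q0 runs 1, rem=2, I/O yield, promote→Q0. Q0=[P1] Q1=[P3] Q2=[]
t=22-23: P1@Q0 runs 1, rem=1, I/O yield, promote→Q0. Q0=[P1] Q1=[P3] Q2=[]
t=23-24: P1@Q0 runs 1, rem=0, completes. Q0=[] Q1=[P3] Q2=[]
t=24-28: P3@Q1 runs 4, rem=4, quantum used, demote→Q2. Q0=[] Q1=[] Q2=[P3]
t=28-32: P3@Q2 runs 4, rem=0, completes. Q0=[] Q1=[] Q2=[]

Answer: 1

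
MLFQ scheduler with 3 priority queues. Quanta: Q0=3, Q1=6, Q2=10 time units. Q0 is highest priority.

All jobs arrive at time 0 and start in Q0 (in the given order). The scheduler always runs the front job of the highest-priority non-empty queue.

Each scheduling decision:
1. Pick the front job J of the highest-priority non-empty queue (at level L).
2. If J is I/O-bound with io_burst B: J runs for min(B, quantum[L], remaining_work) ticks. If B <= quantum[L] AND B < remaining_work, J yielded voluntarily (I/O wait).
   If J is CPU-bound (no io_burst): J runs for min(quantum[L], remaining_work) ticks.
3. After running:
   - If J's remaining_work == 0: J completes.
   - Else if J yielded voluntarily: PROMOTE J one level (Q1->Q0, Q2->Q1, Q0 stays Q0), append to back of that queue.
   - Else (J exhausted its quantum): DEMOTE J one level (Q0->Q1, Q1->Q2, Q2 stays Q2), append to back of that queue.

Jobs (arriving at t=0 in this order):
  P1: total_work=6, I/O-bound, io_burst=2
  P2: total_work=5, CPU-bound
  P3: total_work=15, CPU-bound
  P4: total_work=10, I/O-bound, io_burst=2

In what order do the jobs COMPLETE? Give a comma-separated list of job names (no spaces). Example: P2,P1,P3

Answer: P1,P4,P2,P3

Derivation:
t=0-2: P1@Q0 runs 2, rem=4, I/O yield, promote→Q0. Q0=[P2,P3,P4,P1] Q1=[] Q2=[]
t=2-5: P2@Q0 runs 3, rem=2, quantum used, demote→Q1. Q0=[P3,P4,P1] Q1=[P2] Q2=[]
t=5-8: P3@Q0 runs 3, rem=12, quantum used, demote→Q1. Q0=[P4,P1] Q1=[P2,P3] Q2=[]
t=8-10: P4@Q0 runs 2, rem=8, I/O yield, promote→Q0. Q0=[P1,P4] Q1=[P2,P3] Q2=[]
t=10-12: P1@Q0 runs 2, rem=2, I/O yield, promote→Q0. Q0=[P4,P1] Q1=[P2,P3] Q2=[]
t=12-14: P4@Q0 runs 2, rem=6, I/O yield, promote→Q0. Q0=[P1,P4] Q1=[P2,P3] Q2=[]
t=14-16: P1@Q0 runs 2, rem=0, completes. Q0=[P4] Q1=[P2,P3] Q2=[]
t=16-18: P4@Q0 runs 2, rem=4, I/O yield, promote→Q0. Q0=[P4] Q1=[P2,P3] Q2=[]
t=18-20: P4@Q0 runs 2, rem=2, I/O yield, promote→Q0. Q0=[P4] Q1=[P2,P3] Q2=[]
t=20-22: P4@Q0 runs 2, rem=0, completes. Q0=[] Q1=[P2,P3] Q2=[]
t=22-24: P2@Q1 runs 2, rem=0, completes. Q0=[] Q1=[P3] Q2=[]
t=24-30: P3@Q1 runs 6, rem=6, quantum used, demote→Q2. Q0=[] Q1=[] Q2=[P3]
t=30-36: P3@Q2 runs 6, rem=0, completes. Q0=[] Q1=[] Q2=[]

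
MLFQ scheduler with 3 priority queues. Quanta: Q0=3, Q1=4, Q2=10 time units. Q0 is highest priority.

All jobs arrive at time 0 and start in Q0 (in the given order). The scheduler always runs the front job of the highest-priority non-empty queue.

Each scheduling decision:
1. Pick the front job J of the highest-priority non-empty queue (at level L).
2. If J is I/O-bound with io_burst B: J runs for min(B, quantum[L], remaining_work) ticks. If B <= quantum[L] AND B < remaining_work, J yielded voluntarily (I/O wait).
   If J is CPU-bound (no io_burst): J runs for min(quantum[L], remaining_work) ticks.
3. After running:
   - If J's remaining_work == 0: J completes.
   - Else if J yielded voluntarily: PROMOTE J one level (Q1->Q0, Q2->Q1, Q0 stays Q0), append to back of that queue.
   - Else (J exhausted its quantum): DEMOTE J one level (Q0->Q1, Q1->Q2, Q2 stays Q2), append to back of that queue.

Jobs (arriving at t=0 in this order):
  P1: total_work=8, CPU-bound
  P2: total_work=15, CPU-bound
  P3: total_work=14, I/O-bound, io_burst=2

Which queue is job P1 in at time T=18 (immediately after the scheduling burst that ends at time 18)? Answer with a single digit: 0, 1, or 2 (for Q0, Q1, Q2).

t=0-3: P1@Q0 runs 3, rem=5, quantum used, demote→Q1. Q0=[P2,P3] Q1=[P1] Q2=[]
t=3-6: P2@Q0 runs 3, rem=12, quantum used, demote→Q1. Q0=[P3] Q1=[P1,P2] Q2=[]
t=6-8: P3@Q0 runs 2, rem=12, I/O yield, promote→Q0. Q0=[P3] Q1=[P1,P2] Q2=[]
t=8-10: P3@Q0 runs 2, rem=10, I/O yield, promote→Q0. Q0=[P3] Q1=[P1,P2] Q2=[]
t=10-12: P3@Q0 runs 2, rem=8, I/O yield, promote→Q0. Q0=[P3] Q1=[P1,P2] Q2=[]
t=12-14: P3@Q0 runs 2, rem=6, I/O yield, promote→Q0. Q0=[P3] Q1=[P1,P2] Q2=[]
t=14-16: P3@Q0 runs 2, rem=4, I/O yield, promote→Q0. Q0=[P3] Q1=[P1,P2] Q2=[]
t=16-18: P3@Q0 runs 2, rem=2, I/O yield, promote→Q0. Q0=[P3] Q1=[P1,P2] Q2=[]
t=18-20: P3@Q0 runs 2, rem=0, completes. Q0=[] Q1=[P1,P2] Q2=[]
t=20-24: P1@Q1 runs 4, rem=1, quantum used, demote→Q2. Q0=[] Q1=[P2] Q2=[P1]
t=24-28: P2@Q1 runs 4, rem=8, quantum used, demote→Q2. Q0=[] Q1=[] Q2=[P1,P2]
t=28-29: P1@Q2 runs 1, rem=0, completes. Q0=[] Q1=[] Q2=[P2]
t=29-37: P2@Q2 runs 8, rem=0, completes. Q0=[] Q1=[] Q2=[]

Answer: 1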